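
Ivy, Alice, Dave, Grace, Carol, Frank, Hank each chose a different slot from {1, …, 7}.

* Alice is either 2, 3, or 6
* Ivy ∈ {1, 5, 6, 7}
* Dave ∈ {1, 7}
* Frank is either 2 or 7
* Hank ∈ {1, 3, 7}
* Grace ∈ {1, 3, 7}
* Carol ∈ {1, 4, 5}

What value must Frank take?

2

Among the 7 variables, 4 fits only Carol (and all 7 values in {1, 2, 3, 4, 5, 6, 7} must be used), so Carol = 4.
The 6 still-open variables together cover exactly {1, 2, 3, 5, 6, 7} — 6 values for 6 variables — and 5 appears only in Ivy's list, so Ivy = 5.
The 5 still-open variables together cover exactly {1, 2, 3, 6, 7} — 5 values for 5 variables — and 6 appears only in Alice's list, so Alice = 6.
The 4 still-open variables draw from only 4 values {1, 2, 3, 7}, so each is used; only Frank can be 2, hence Frank = 2.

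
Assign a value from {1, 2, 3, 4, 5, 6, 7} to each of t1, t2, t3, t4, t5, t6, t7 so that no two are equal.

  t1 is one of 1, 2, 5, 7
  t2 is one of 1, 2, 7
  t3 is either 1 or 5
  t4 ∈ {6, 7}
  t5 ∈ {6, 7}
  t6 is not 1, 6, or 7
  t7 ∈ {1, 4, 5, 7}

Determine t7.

4

The 7 variables together cover exactly {1, 2, 3, 4, 5, 6, 7} — 7 values for 7 variables — and 3 appears only in t6's list, so t6 = 3.
The 6 still-open variables draw from only 6 values {1, 2, 4, 5, 6, 7}, so each is used; only t7 can be 4, hence t7 = 4.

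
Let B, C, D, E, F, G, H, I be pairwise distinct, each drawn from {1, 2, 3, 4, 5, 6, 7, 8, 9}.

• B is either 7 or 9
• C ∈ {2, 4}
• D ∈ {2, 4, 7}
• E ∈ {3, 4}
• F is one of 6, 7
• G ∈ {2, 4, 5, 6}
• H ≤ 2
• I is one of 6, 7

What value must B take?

9

Among the 8 variables, 1 fits only H (and all 8 values in {1, 2, 3, 4, 5, 6, 7, 9} must be used), so H = 1.
Among the 7 still-open variables, 3 fits only E (and all 7 values in {2, 3, 4, 5, 6, 7, 9} must be used), so E = 3.
The 6 still-open variables draw from only 6 values {2, 4, 5, 6, 7, 9}, so each is used; only G can be 5, hence G = 5.
The 5 still-open variables draw from only 5 values {2, 4, 6, 7, 9}, so each is used; only B can be 9, hence B = 9.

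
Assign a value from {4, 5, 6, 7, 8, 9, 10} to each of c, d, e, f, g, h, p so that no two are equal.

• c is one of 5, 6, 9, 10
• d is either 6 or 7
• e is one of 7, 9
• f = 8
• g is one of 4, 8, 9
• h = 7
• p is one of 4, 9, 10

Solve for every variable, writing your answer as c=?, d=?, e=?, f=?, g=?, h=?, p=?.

f has just one choice, so f = 8. Eliminate 8 elsewhere: g.
h's domain is down to {7}, so h = 7. So d, e can't be 7.
That leaves d = 6. Eliminate 6 elsewhere: c.
e's domain is down to {9}, so e = 9. Strike 9 from c, g, p.
That leaves g = 4. So p can't be 4.
p must be 10 (only option left). Eliminate 10 elsewhere: c.
That leaves c = 5.

c=5, d=6, e=9, f=8, g=4, h=7, p=10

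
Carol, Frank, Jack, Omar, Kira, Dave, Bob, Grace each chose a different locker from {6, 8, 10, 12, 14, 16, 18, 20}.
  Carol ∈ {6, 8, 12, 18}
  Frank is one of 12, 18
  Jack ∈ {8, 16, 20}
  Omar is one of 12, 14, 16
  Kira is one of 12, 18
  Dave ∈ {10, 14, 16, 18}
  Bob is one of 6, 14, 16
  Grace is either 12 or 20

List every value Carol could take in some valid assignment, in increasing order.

The 8 variables draw from only 8 values {6, 8, 10, 12, 14, 16, 18, 20}, so each is used; only Dave can be 10, hence Dave = 10.
The 2 variables Frank and Kira are confined to {12, 18}, which locks those values in; drop them from Carol, Omar, Grace.
That leaves Grace = 20. So Jack can't be 20.
No further eliminations apply; Carol can still be any of 6, 8.

6, 8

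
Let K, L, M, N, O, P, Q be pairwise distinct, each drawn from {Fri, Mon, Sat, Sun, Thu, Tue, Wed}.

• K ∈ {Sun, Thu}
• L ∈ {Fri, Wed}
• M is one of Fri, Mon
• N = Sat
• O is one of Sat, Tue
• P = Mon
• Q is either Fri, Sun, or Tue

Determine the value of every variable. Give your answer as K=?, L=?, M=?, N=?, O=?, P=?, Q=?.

K=Thu, L=Wed, M=Fri, N=Sat, O=Tue, P=Mon, Q=Sun

N's domain is down to {Sat}, so N = Sat. Strike Sat from O.
O has just one choice, so O = Tue. Strike Tue from Q.
That leaves P = Mon. So M can't be Mon.
That leaves M = Fri. Remove Fri from L, Q.
That leaves Q = Sun. Remove Sun from K.
K has just one choice, so K = Thu.
L's domain is down to {Wed}, so L = Wed.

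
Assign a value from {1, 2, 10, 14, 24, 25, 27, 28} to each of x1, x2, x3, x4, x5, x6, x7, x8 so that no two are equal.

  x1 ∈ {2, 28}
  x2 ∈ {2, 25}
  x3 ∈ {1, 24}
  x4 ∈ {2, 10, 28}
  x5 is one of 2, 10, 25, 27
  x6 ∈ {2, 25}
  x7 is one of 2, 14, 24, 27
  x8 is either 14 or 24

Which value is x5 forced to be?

Among the 8 variables, 1 fits only x3 (and all 8 values in {1, 2, 10, 14, 24, 25, 27, 28} must be used), so x3 = 1.
x2 and x6 share exactly the 2 values {2, 25}; by pigeonhole those values go to them, so strike 2, 25 from x1, x4, x5, x7.
x1 must be 28 (only option left). Remove 28 from x4.
x4 has just one choice, so x4 = 10. Remove 10 from x5.
So x5 = 27.

27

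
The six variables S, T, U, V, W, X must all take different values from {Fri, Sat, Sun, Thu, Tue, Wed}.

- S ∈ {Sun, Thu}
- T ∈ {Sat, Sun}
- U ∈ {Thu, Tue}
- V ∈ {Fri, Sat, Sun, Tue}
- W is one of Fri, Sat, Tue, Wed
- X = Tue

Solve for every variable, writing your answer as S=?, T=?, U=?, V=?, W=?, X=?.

S=Sun, T=Sat, U=Thu, V=Fri, W=Wed, X=Tue

X's domain is down to {Tue}, so X = Tue. Strike Tue from U, V, W.
U's domain is down to {Thu}, so U = Thu. Strike Thu from S.
S's domain is down to {Sun}, so S = Sun. So T, V can't be Sun.
T's domain is down to {Sat}, so T = Sat. Eliminate Sat elsewhere: V, W.
V has just one choice, so V = Fri. Strike Fri from W.
W must be Wed (only option left).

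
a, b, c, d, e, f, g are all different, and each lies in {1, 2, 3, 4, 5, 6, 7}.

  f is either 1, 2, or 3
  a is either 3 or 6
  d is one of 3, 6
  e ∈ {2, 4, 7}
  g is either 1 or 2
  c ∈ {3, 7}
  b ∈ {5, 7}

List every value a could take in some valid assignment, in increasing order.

3, 6

The 7 variables together cover exactly {1, 2, 3, 4, 5, 6, 7} — 7 values for 7 variables — and 4 appears only in e's list, so e = 4.
The 6 still-open variables together cover exactly {1, 2, 3, 5, 6, 7} — 6 values for 6 variables — and 5 appears only in b's list, so b = 5.
The 5 still-open variables draw from only 5 values {1, 2, 3, 6, 7}, so each is used; only c can be 7, hence c = 7.
a and d share exactly the 2 values {3, 6}; by pigeonhole those values go to them, so strike 3, 6 from f.
No further eliminations apply; a can still be any of 3, 6.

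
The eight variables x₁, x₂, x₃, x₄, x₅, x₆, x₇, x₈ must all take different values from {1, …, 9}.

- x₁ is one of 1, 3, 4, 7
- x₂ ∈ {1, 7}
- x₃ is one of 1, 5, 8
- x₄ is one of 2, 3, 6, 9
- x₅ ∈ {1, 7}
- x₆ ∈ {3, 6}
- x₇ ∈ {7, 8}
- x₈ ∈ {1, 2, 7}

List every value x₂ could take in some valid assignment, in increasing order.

1, 7

x₂ and x₅ between them cover only {1, 7} — a naked pair. Remove those values from x₁, x₃, x₇, x₈.
x₇ has just one choice, so x₇ = 8. Strike 8 from x₃.
x₈ has just one choice, so x₈ = 2. So x₄ can't be 2.
That leaves x₃ = 5.
No further eliminations apply; x₂ can still be any of 1, 7.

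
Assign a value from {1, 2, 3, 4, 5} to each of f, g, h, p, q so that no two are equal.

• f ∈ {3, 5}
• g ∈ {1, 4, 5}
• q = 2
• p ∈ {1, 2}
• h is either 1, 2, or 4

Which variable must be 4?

h

q has just one choice, so q = 2. Eliminate 2 elsewhere: h, p.
p has just one choice, so p = 1. So g, h can't be 1.
So 4 goes to h.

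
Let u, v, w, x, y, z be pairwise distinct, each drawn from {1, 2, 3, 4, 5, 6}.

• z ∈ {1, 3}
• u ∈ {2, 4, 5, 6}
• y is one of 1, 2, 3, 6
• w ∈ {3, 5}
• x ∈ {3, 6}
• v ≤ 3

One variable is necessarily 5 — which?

w

The 6 variables together cover exactly {1, 2, 3, 4, 5, 6} — 6 values for 6 variables — and 4 appears only in u's list, so u = 4.
Among the 5 still-open variables, 5 fits only w (and all 5 values in {1, 2, 3, 5, 6} must be used), so w = 5.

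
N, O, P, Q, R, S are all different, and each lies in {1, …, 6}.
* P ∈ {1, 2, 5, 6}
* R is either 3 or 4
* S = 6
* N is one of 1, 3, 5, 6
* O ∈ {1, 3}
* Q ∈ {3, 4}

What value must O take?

1

S's domain is down to {6}, so S = 6. Eliminate 6 elsewhere: N, P.
Among the 5 still-open variables, 2 fits only P (and all 5 values in {1, 2, 3, 4, 5} must be used), so P = 2.
The 4 still-open variables draw from only 4 values {1, 3, 4, 5}, so each is used; only N can be 5, hence N = 5.
The 3 still-open variables draw from only 3 values {1, 3, 4}, so each is used; only O can be 1, hence O = 1.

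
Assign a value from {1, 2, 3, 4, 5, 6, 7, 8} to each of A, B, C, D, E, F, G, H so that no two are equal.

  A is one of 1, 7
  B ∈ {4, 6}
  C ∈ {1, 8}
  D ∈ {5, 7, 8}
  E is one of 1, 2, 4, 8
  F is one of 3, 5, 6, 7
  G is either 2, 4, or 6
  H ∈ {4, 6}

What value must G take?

Among the 8 variables, 3 fits only F (and all 8 values in {1, 2, 3, 4, 5, 6, 7, 8} must be used), so F = 3.
The 7 still-open variables together cover exactly {1, 2, 4, 5, 6, 7, 8} — 7 values for 7 variables — and 5 appears only in D's list, so D = 5.
Among the 6 still-open variables, 7 fits only A (and all 6 values in {1, 2, 4, 6, 7, 8} must be used), so A = 7.
B and H between them cover only {4, 6} — a naked pair. Remove those values from E, G.
So G = 2.

2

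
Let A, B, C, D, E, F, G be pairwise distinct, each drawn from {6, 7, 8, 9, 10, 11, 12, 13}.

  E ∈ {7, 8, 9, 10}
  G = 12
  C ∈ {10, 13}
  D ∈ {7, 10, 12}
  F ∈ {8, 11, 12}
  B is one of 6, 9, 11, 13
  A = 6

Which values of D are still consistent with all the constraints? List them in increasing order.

7, 10

A must be 6 (only option left). Eliminate 6 elsewhere: B.
G must be 12 (only option left). So D, F can't be 12.
No further eliminations apply; D can still be any of 7, 10.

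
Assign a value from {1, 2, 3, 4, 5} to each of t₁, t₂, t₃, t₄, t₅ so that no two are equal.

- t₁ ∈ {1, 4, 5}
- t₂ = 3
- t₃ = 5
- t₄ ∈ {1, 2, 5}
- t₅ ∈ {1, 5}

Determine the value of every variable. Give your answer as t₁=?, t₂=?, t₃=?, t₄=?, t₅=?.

t₁=4, t₂=3, t₃=5, t₄=2, t₅=1

t₂ must be 3 (only option left).
t₃ must be 5 (only option left). Strike 5 from t₁, t₄, t₅.
t₅'s domain is down to {1}, so t₅ = 1. Eliminate 1 elsewhere: t₁, t₄.
t₁ has just one choice, so t₁ = 4.
That leaves t₄ = 2.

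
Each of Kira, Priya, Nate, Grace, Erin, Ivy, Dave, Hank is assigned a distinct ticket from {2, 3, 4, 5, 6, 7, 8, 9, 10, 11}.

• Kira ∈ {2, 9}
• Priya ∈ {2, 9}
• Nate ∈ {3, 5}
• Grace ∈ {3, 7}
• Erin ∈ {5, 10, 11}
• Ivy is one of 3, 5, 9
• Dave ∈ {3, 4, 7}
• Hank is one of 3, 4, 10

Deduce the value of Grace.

Among the 8 variables, 11 fits only Erin (and all 8 values in {2, 3, 4, 5, 7, 9, 10, 11} must be used), so Erin = 11.
The 7 still-open variables draw from only 7 values {2, 3, 4, 5, 7, 9, 10}, so each is used; only Hank can be 10, hence Hank = 10.
Among the 6 still-open variables, 4 fits only Dave (and all 6 values in {2, 3, 4, 5, 7, 9} must be used), so Dave = 4.
Among the 5 still-open variables, 7 fits only Grace (and all 5 values in {2, 3, 5, 7, 9} must be used), so Grace = 7.

7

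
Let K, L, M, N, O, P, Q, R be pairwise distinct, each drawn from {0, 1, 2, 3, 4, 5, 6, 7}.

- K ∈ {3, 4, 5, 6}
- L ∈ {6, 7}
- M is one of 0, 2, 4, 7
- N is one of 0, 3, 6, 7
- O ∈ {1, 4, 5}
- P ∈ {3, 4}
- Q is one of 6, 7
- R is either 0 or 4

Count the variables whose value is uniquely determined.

The 8 variables draw from only 8 values {0, 1, 2, 3, 4, 5, 6, 7}, so each is used; only O can be 1, hence O = 1.
The 7 still-open variables together cover exactly {0, 2, 3, 4, 5, 6, 7} — 7 values for 7 variables — and 2 appears only in M's list, so M = 2.
The 6 still-open variables draw from only 6 values {0, 3, 4, 5, 6, 7}, so each is used; only K can be 5, hence K = 5.
L and Q between them cover only {6, 7} — a naked pair. Remove those values from N.
Determined: K=5, M=2, O=1. The other variables each still have more than one consistent value. That makes 3.

3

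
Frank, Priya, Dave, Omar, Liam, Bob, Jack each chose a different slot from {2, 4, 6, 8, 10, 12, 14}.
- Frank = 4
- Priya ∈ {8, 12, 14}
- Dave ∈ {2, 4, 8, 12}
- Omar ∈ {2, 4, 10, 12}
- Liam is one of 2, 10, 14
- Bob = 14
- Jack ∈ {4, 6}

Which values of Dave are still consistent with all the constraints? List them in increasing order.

Frank's domain is down to {4}, so Frank = 4. So Dave, Omar, Jack can't be 4.
Bob has just one choice, so Bob = 14. Eliminate 14 elsewhere: Priya, Liam.
Jack must be 6 (only option left).
No further eliminations apply; Dave can still be any of 2, 8, 12.

2, 8, 12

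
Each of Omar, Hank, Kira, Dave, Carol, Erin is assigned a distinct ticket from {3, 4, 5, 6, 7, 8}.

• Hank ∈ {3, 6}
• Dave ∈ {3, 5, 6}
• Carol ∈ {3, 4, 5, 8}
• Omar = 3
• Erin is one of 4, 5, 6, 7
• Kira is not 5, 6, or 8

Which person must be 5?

Dave

Omar's domain is down to {3}, so Omar = 3. So Hank, Kira, Dave, Carol can't be 3.
Hank must be 6 (only option left). Eliminate 6 elsewhere: Dave, Erin.
So 5 goes to Dave.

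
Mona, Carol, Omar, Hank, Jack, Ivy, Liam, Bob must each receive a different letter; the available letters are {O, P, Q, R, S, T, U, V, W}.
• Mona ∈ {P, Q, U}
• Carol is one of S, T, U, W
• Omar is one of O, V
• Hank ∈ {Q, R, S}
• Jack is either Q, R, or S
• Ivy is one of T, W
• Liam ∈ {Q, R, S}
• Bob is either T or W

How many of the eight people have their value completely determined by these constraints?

Ivy and Bob between them cover only {T, W} — a naked pair. Remove those values from Carol.
Hank, Jack, Liam share exactly the 3 values {Q, R, S}; by pigeonhole those values go to them, so strike Q, R, S from Mona, Carol.
That leaves Carol = U. So Mona can't be U.
That leaves Mona = P.
Determined: Mona=P, Carol=U. The other people each still have more than one consistent value. That makes 2.

2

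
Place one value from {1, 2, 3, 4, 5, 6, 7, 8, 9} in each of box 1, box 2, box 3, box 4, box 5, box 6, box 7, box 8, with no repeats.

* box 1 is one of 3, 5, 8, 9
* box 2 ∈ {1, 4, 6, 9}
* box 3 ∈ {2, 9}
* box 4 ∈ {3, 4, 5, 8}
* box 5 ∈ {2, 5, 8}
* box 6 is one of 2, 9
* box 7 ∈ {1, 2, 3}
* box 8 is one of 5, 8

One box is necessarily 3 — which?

The 8 variables draw from only 8 values {1, 2, 3, 4, 5, 6, 8, 9}, so each is used; only box 2 can be 6, hence box 2 = 6.
The 7 still-open variables draw from only 7 values {1, 2, 3, 4, 5, 8, 9}, so each is used; only box 7 can be 1, hence box 7 = 1.
The 6 still-open variables draw from only 6 values {2, 3, 4, 5, 8, 9}, so each is used; only box 4 can be 4, hence box 4 = 4.
The 5 still-open variables draw from only 5 values {2, 3, 5, 8, 9}, so each is used; only box 1 can be 3, hence box 1 = 3.

box 1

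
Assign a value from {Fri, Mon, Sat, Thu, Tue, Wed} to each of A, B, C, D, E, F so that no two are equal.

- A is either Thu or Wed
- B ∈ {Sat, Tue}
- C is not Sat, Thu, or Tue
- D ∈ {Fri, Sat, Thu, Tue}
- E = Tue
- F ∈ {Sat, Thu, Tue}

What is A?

E's domain is down to {Tue}, so E = Tue. Eliminate Tue elsewhere: B, D, F.
B has just one choice, so B = Sat. Strike Sat from D, F.
That leaves F = Thu. Strike Thu from A, D.
So A = Wed.

Wed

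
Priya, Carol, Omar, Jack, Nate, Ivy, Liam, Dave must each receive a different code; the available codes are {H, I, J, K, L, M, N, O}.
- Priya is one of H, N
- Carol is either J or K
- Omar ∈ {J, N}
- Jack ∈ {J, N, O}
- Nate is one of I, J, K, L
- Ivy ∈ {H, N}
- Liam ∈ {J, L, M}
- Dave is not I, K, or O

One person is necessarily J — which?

Omar

The 8 variables draw from only 8 values {H, I, J, K, L, M, N, O}, so each is used; only Nate can be I, hence Nate = I.
Among the 7 still-open variables, K fits only Carol (and all 7 values in {H, J, K, L, M, N, O} must be used), so Carol = K.
Among the 6 still-open variables, O fits only Jack (and all 6 values in {H, J, L, M, N, O} must be used), so Jack = O.
The 2 variables Priya and Ivy are confined to {H, N}, which locks those values in; drop them from Omar, Dave.
So J goes to Omar.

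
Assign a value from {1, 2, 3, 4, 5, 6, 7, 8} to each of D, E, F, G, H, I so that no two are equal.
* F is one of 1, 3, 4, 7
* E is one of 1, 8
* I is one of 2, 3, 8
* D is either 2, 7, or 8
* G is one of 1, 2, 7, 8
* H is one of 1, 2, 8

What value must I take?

3

The 6 variables together cover exactly {1, 2, 3, 4, 7, 8} — 6 values for 6 variables — and 4 appears only in F's list, so F = 4.
The 5 still-open variables draw from only 5 values {1, 2, 3, 7, 8}, so each is used; only I can be 3, hence I = 3.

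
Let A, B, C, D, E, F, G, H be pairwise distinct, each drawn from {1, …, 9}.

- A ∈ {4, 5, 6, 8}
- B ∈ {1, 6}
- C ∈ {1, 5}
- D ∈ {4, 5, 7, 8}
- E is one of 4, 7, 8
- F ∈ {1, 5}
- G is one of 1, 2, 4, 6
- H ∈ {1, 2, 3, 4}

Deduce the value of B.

The 8 variables together cover exactly {1, 2, 3, 4, 5, 6, 7, 8} — 8 values for 8 variables — and 3 appears only in H's list, so H = 3.
The 7 still-open variables together cover exactly {1, 2, 4, 5, 6, 7, 8} — 7 values for 7 variables — and 2 appears only in G's list, so G = 2.
C and F between them cover only {1, 5} — a naked pair. Remove those values from A, B, D.
So B = 6.

6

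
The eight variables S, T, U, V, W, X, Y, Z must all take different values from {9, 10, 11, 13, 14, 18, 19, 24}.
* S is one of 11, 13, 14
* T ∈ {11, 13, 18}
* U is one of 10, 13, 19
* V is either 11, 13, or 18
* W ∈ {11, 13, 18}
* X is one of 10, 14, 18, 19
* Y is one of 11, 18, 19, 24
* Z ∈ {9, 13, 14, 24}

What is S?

The 8 variables draw from only 8 values {9, 10, 11, 13, 14, 18, 19, 24}, so each is used; only Z can be 9, hence Z = 9.
The 7 still-open variables together cover exactly {10, 11, 13, 14, 18, 19, 24} — 7 values for 7 variables — and 24 appears only in Y's list, so Y = 24.
T, V, W share exactly the 3 values {11, 13, 18}; by pigeonhole those values go to them, so strike 11, 13, 18 from S, U, X.
So S = 14.

14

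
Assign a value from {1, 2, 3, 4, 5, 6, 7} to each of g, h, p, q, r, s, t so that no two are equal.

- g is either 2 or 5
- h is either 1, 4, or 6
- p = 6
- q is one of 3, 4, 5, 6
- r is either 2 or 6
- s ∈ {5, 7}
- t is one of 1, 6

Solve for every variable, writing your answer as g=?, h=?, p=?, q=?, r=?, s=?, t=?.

g=5, h=4, p=6, q=3, r=2, s=7, t=1

p has just one choice, so p = 6. Eliminate 6 elsewhere: h, q, r, t.
r must be 2 (only option left). Eliminate 2 elsewhere: g.
t's domain is down to {1}, so t = 1. So h can't be 1.
g must be 5 (only option left). Remove 5 from q, s.
h's domain is down to {4}, so h = 4. Strike 4 from q.
q has just one choice, so q = 3.
s's domain is down to {7}, so s = 7.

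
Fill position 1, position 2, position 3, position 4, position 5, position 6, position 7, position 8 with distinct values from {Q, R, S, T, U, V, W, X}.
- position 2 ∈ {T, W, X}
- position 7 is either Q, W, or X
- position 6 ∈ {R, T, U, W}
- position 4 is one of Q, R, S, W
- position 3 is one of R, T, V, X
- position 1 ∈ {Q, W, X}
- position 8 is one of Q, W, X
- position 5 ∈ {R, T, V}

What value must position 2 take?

The 8 variables draw from only 8 values {Q, R, S, T, U, V, W, X}, so each is used; only position 4 can be S, hence position 4 = S.
The 7 still-open variables together cover exactly {Q, R, T, U, V, W, X} — 7 values for 7 variables — and U appears only in position 6's list, so position 6 = U.
The 3 variables position 1, position 7, position 8 are confined to {Q, W, X}, which locks those values in; drop them from position 2, position 3.
So position 2 = T.

T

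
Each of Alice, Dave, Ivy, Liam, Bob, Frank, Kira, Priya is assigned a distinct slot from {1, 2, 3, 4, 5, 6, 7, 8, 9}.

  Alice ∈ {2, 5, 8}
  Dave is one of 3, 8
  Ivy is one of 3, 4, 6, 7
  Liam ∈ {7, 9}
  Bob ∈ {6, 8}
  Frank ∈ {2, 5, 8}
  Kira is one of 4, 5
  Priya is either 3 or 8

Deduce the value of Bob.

6

The 8 variables together cover exactly {2, 3, 4, 5, 6, 7, 8, 9} — 8 values for 8 variables — and 9 appears only in Liam's list, so Liam = 9.
Among the 7 still-open variables, 7 fits only Ivy (and all 7 values in {2, 3, 4, 5, 6, 7, 8} must be used), so Ivy = 7.
Among the 6 still-open variables, 4 fits only Kira (and all 6 values in {2, 3, 4, 5, 6, 8} must be used), so Kira = 4.
The 5 still-open variables together cover exactly {2, 3, 5, 6, 8} — 5 values for 5 variables — and 6 appears only in Bob's list, so Bob = 6.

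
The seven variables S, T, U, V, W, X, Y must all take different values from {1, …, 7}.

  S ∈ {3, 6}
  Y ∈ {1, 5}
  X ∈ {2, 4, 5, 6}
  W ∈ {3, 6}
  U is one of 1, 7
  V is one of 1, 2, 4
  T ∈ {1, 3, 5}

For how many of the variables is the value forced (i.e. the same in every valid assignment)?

1

The 7 variables together cover exactly {1, 2, 3, 4, 5, 6, 7} — 7 values for 7 variables — and 7 appears only in U's list, so U = 7.
S and W share exactly the 2 values {3, 6}; by pigeonhole those values go to them, so strike 3, 6 from T, X.
The 2 variables T and Y are confined to {1, 5}, which locks those values in; drop them from V, X.
Determined: U=7. The other variables each still have more than one consistent value. That makes 1.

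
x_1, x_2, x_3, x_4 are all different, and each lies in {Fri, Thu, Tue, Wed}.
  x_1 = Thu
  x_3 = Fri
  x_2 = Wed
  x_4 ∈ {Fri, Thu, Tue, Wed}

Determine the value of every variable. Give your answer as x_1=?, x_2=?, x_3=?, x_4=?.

x_1=Thu, x_2=Wed, x_3=Fri, x_4=Tue

x_1 must be Thu (only option left). Eliminate Thu elsewhere: x_4.
x_2's domain is down to {Wed}, so x_2 = Wed. Eliminate Wed elsewhere: x_4.
x_3's domain is down to {Fri}, so x_3 = Fri. So x_4 can't be Fri.
x_4 has just one choice, so x_4 = Tue.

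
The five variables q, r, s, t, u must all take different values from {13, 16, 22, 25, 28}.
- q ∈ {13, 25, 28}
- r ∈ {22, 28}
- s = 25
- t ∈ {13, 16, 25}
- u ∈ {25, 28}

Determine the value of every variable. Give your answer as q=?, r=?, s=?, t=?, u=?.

s must be 25 (only option left). So q, t, u can't be 25.
u's domain is down to {28}, so u = 28. Strike 28 from q, r.
q's domain is down to {13}, so q = 13. Eliminate 13 elsewhere: t.
That leaves r = 22.
t has just one choice, so t = 16.

q=13, r=22, s=25, t=16, u=28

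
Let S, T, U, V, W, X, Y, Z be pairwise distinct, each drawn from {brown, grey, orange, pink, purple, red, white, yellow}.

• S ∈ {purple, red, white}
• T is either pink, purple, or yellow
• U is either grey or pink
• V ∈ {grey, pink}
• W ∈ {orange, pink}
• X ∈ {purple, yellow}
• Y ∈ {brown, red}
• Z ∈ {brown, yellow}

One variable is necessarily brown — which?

Z

Among the 8 variables, orange fits only W (and all 8 values in {brown, grey, orange, pink, purple, red, white, yellow} must be used), so W = orange.
Among the 7 still-open variables, white fits only S (and all 7 values in {brown, grey, pink, purple, red, white, yellow} must be used), so S = white.
The 6 still-open variables together cover exactly {brown, grey, pink, purple, red, yellow} — 6 values for 6 variables — and red appears only in Y's list, so Y = red.
The 5 still-open variables together cover exactly {brown, grey, pink, purple, yellow} — 5 values for 5 variables — and brown appears only in Z's list, so Z = brown.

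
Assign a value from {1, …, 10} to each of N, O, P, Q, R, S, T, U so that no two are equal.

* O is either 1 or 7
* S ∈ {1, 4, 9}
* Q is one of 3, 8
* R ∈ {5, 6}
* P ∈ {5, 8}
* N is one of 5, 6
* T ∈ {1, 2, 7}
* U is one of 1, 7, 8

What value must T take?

2

N and R share exactly the 2 values {5, 6}; by pigeonhole those values go to them, so strike 5, 6 from P.
That leaves P = 8. Eliminate 8 elsewhere: Q, U.
Q has just one choice, so Q = 3.
O and U share exactly the 2 values {1, 7}; by pigeonhole those values go to them, so strike 1, 7 from S, T.
So T = 2.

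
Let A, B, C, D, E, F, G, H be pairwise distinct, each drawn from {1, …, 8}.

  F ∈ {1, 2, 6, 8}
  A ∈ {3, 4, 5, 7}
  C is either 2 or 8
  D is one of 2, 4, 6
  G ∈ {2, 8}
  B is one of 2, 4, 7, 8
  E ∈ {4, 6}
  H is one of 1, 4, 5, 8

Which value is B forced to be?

7

The 8 variables together cover exactly {1, 2, 3, 4, 5, 6, 7, 8} — 8 values for 8 variables — and 3 appears only in A's list, so A = 3.
The 7 still-open variables together cover exactly {1, 2, 4, 5, 6, 7, 8} — 7 values for 7 variables — and 5 appears only in H's list, so H = 5.
The 6 still-open variables draw from only 6 values {1, 2, 4, 6, 7, 8}, so each is used; only F can be 1, hence F = 1.
Among the 5 still-open variables, 7 fits only B (and all 5 values in {2, 4, 6, 7, 8} must be used), so B = 7.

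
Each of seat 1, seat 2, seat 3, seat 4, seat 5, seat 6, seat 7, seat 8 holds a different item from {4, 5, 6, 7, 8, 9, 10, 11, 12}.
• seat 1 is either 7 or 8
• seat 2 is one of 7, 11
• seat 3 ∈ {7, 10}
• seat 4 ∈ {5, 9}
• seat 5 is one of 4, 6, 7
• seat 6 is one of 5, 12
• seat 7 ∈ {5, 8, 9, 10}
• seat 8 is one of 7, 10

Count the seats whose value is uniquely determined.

The 2 variables seat 3 and seat 8 are confined to {7, 10}, which locks those values in; drop them from seat 1, seat 2, seat 5, seat 7.
That leaves seat 1 = 8. So seat 7 can't be 8.
seat 2 must be 11 (only option left).
seat 4 and seat 7 between them cover only {5, 9} — a naked pair. Remove those values from seat 6.
seat 6 has just one choice, so seat 6 = 12.
Determined: seat 1=8, seat 2=11, seat 6=12. The other seats each still have more than one consistent value. That makes 3.

3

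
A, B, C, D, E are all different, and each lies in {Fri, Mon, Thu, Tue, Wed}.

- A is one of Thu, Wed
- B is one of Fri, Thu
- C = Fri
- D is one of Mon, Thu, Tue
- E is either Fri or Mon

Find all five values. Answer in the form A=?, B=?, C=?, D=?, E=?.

C must be Fri (only option left). Eliminate Fri elsewhere: B, E.
That leaves E = Mon. Eliminate Mon elsewhere: D.
B must be Thu (only option left). Strike Thu from A, D.
D has just one choice, so D = Tue.
A has just one choice, so A = Wed.

A=Wed, B=Thu, C=Fri, D=Tue, E=Mon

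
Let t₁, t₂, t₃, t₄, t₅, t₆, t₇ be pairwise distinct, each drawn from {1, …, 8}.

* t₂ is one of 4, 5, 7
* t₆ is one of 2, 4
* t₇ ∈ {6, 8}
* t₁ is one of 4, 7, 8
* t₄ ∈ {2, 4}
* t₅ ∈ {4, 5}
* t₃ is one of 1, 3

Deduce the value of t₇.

The 2 variables t₄ and t₆ are confined to {2, 4}, which locks those values in; drop them from t₁, t₂, t₅.
That leaves t₅ = 5. So t₂ can't be 5.
t₂'s domain is down to {7}, so t₂ = 7. Strike 7 from t₁.
t₁'s domain is down to {8}, so t₁ = 8. Remove 8 from t₇.
So t₇ = 6.

6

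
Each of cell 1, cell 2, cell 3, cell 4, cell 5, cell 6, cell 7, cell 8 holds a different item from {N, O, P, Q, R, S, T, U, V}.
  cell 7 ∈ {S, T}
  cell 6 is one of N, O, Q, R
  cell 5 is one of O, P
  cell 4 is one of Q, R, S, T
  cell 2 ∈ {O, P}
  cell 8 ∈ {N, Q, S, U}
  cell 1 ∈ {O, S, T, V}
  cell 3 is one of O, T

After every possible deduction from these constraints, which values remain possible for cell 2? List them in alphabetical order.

O, P

cell 2 and cell 5 between them cover only {O, P} — a naked pair. Remove those values from cell 1, cell 3, cell 6.
cell 3's domain is down to {T}, so cell 3 = T. Eliminate T elsewhere: cell 1, cell 4, cell 7.
cell 7 must be S (only option left). So cell 1, cell 4, cell 8 can't be S.
cell 1's domain is down to {V}, so cell 1 = V.
No further eliminations apply; cell 2 can still be any of O, P.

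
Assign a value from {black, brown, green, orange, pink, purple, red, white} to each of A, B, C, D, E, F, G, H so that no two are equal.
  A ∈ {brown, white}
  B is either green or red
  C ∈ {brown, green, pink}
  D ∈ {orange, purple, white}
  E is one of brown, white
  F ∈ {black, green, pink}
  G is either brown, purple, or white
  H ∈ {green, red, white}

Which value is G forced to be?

purple

Among the 8 variables, black fits only F (and all 8 values in {black, brown, green, orange, pink, purple, red, white} must be used), so F = black.
The 7 still-open variables draw from only 7 values {brown, green, orange, pink, purple, red, white}, so each is used; only D can be orange, hence D = orange.
The 6 still-open variables together cover exactly {brown, green, pink, purple, red, white} — 6 values for 6 variables — and pink appears only in C's list, so C = pink.
Among the 5 still-open variables, purple fits only G (and all 5 values in {brown, green, purple, red, white} must be used), so G = purple.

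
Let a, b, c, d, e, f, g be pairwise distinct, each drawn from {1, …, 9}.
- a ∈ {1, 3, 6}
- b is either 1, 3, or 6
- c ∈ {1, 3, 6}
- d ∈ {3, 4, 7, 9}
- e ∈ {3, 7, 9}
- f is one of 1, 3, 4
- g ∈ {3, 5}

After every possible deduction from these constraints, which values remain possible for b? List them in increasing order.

Among the 7 variables, 5 fits only g (and all 7 values in {1, 3, 4, 5, 6, 7, 9} must be used), so g = 5.
a, b, c between them cover only {1, 3, 6} — a naked triple. Remove those values from d, e, f.
f must be 4 (only option left). So d can't be 4.
No further eliminations apply; b can still be any of 1, 3, 6.

1, 3, 6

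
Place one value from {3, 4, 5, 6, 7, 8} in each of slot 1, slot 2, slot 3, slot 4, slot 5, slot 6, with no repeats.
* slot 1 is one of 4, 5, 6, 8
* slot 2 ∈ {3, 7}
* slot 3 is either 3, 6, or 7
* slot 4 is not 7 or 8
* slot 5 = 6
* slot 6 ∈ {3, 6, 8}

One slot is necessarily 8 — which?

slot 5 must be 6 (only option left). Strike 6 from slot 1, slot 3, slot 4, slot 6.
The 2 variables slot 2 and slot 3 are confined to {3, 7}, which locks those values in; drop them from slot 4, slot 6.
So 8 goes to slot 6.

slot 6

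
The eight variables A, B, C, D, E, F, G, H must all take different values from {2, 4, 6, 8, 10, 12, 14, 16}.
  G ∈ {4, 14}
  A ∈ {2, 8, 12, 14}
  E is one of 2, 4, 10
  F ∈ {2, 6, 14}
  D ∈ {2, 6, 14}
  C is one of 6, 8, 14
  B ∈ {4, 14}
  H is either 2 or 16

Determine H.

16

The 8 variables draw from only 8 values {2, 4, 6, 8, 10, 12, 14, 16}, so each is used; only E can be 10, hence E = 10.
Among the 7 still-open variables, 12 fits only A (and all 7 values in {2, 4, 6, 8, 12, 14, 16} must be used), so A = 12.
The 6 still-open variables together cover exactly {2, 4, 6, 8, 14, 16} — 6 values for 6 variables — and 8 appears only in C's list, so C = 8.
The 5 still-open variables together cover exactly {2, 4, 6, 14, 16} — 5 values for 5 variables — and 16 appears only in H's list, so H = 16.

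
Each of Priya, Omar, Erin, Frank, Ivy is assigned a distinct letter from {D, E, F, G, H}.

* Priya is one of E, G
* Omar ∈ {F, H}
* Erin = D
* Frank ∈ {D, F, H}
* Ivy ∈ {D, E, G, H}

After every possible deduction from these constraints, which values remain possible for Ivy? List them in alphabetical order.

Erin has just one choice, so Erin = D. Remove D from Frank, Ivy.
The 2 variables Omar and Frank are confined to {F, H}, which locks those values in; drop them from Ivy.
No further eliminations apply; Ivy can still be any of E, G.

E, G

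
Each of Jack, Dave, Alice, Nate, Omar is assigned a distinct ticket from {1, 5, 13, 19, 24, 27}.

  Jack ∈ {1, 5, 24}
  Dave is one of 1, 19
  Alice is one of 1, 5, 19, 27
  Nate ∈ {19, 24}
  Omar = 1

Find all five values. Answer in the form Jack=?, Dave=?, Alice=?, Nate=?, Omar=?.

Jack=5, Dave=19, Alice=27, Nate=24, Omar=1

Omar has just one choice, so Omar = 1. So Jack, Dave, Alice can't be 1.
Dave's domain is down to {19}, so Dave = 19. Remove 19 from Alice, Nate.
Nate has just one choice, so Nate = 24. Remove 24 from Jack.
Jack has just one choice, so Jack = 5. Strike 5 from Alice.
Alice must be 27 (only option left).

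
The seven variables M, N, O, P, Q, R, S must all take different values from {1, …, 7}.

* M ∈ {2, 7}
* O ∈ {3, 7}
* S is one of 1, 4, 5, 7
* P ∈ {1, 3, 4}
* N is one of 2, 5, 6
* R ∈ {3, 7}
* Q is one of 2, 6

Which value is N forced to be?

5

O and R share exactly the 2 values {3, 7}; by pigeonhole those values go to them, so strike 3, 7 from M, P, S.
That leaves M = 2. Remove 2 from N, Q.
Q has just one choice, so Q = 6. Strike 6 from N.
So N = 5.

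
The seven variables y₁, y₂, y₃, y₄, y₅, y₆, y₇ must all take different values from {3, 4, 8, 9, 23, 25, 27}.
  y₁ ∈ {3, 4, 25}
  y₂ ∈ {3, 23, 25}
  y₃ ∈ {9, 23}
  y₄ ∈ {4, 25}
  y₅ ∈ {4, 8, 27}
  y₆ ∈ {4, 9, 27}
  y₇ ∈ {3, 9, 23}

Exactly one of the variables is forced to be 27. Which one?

y₆

The 7 variables draw from only 7 values {3, 4, 8, 9, 23, 25, 27}, so each is used; only y₅ can be 8, hence y₅ = 8.
The 6 still-open variables draw from only 6 values {3, 4, 9, 23, 25, 27}, so each is used; only y₆ can be 27, hence y₆ = 27.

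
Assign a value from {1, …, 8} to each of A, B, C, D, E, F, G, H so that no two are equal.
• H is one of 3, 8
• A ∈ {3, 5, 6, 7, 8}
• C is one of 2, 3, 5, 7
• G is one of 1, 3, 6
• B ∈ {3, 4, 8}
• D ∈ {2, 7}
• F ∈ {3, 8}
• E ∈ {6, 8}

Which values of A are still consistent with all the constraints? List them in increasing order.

The 8 variables draw from only 8 values {1, 2, 3, 4, 5, 6, 7, 8}, so each is used; only G can be 1, hence G = 1.
The 7 still-open variables draw from only 7 values {2, 3, 4, 5, 6, 7, 8}, so each is used; only B can be 4, hence B = 4.
The 2 variables F and H are confined to {3, 8}, which locks those values in; drop them from A, C, E.
E must be 6 (only option left). Remove 6 from A.
No further eliminations apply; A can still be any of 5, 7.

5, 7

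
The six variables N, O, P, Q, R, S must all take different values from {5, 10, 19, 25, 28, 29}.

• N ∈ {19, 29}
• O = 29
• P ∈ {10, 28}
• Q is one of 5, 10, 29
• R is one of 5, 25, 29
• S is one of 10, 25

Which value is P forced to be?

O's domain is down to {29}, so O = 29. Remove 29 from N, Q, R.
N must be 19 (only option left).
The 4 still-open variables draw from only 4 values {5, 10, 25, 28}, so each is used; only P can be 28, hence P = 28.

28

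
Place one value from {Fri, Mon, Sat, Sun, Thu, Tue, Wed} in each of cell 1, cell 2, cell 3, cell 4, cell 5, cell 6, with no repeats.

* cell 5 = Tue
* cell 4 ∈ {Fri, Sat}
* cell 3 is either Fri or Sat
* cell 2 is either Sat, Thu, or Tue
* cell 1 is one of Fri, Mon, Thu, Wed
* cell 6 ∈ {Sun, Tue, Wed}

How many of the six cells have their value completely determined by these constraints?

2

cell 5 has just one choice, so cell 5 = Tue. So cell 2, cell 6 can't be Tue.
cell 3 and cell 4 between them cover only {Fri, Sat} — a naked pair. Remove those values from cell 1, cell 2.
cell 2 must be Thu (only option left). Remove Thu from cell 1.
Determined: cell 2=Thu, cell 5=Tue. The other cells each still have more than one consistent value. That makes 2.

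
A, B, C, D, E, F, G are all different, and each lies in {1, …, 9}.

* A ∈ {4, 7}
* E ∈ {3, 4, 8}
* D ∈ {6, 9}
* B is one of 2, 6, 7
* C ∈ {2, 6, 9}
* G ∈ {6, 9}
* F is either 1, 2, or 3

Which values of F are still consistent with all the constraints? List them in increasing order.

D and G share exactly the 2 values {6, 9}; by pigeonhole those values go to them, so strike 6, 9 from B, C.
C has just one choice, so C = 2. Remove 2 from B, F.
B has just one choice, so B = 7. Remove 7 from A.
A must be 4 (only option left). Eliminate 4 elsewhere: E.
No further eliminations apply; F can still be any of 1, 3.

1, 3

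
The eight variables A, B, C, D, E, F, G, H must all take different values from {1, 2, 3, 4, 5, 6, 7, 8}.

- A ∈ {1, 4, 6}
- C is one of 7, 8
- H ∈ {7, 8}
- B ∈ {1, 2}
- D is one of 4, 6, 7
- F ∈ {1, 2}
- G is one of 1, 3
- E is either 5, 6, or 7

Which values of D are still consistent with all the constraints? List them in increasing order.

Among the 8 variables, 3 fits only G (and all 8 values in {1, 2, 3, 4, 5, 6, 7, 8} must be used), so G = 3.
The 7 still-open variables together cover exactly {1, 2, 4, 5, 6, 7, 8} — 7 values for 7 variables — and 5 appears only in E's list, so E = 5.
B and F share exactly the 2 values {1, 2}; by pigeonhole those values go to them, so strike 1, 2 from A.
C and H share exactly the 2 values {7, 8}; by pigeonhole those values go to them, so strike 7, 8 from D.
No further eliminations apply; D can still be any of 4, 6.

4, 6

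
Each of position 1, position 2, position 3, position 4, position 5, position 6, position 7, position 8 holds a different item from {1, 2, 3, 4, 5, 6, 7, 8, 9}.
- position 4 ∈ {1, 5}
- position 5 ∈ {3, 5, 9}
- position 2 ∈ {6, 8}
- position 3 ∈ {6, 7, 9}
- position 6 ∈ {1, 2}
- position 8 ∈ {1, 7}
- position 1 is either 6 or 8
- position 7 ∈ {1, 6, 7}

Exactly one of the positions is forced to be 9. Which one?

position 3

Among the 8 variables, 2 fits only position 6 (and all 8 values in {1, 2, 3, 5, 6, 7, 8, 9} must be used), so position 6 = 2.
The 7 still-open variables draw from only 7 values {1, 3, 5, 6, 7, 8, 9}, so each is used; only position 5 can be 3, hence position 5 = 3.
The 6 still-open variables together cover exactly {1, 5, 6, 7, 8, 9} — 6 values for 6 variables — and 5 appears only in position 4's list, so position 4 = 5.
Among the 5 still-open variables, 9 fits only position 3 (and all 5 values in {1, 6, 7, 8, 9} must be used), so position 3 = 9.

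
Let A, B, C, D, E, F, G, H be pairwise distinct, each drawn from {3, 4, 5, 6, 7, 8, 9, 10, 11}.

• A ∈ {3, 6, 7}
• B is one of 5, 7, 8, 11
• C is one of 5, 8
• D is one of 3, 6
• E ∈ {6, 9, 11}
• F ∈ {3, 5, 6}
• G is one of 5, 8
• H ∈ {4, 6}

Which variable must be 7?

A

The 8 variables together cover exactly {3, 4, 5, 6, 7, 8, 9, 11} — 8 values for 8 variables — and 4 appears only in H's list, so H = 4.
Among the 7 still-open variables, 9 fits only E (and all 7 values in {3, 5, 6, 7, 8, 9, 11} must be used), so E = 9.
The 6 still-open variables together cover exactly {3, 5, 6, 7, 8, 11} — 6 values for 6 variables — and 11 appears only in B's list, so B = 11.
The 5 still-open variables draw from only 5 values {3, 5, 6, 7, 8}, so each is used; only A can be 7, hence A = 7.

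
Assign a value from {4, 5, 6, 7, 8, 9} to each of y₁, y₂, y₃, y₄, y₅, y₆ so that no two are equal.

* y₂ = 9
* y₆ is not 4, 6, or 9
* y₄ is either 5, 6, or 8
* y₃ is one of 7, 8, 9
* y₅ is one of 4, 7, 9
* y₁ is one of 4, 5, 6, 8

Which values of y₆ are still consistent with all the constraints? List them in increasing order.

5, 7, 8

y₂ must be 9 (only option left). So y₃, y₅ can't be 9.
No further eliminations apply; y₆ can still be any of 5, 7, 8.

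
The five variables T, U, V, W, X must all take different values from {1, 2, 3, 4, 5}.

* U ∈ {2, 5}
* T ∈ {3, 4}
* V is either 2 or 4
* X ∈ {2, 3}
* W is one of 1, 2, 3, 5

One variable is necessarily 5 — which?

Among the 5 variables, 1 fits only W (and all 5 values in {1, 2, 3, 4, 5} must be used), so W = 1.
Among the 4 still-open variables, 5 fits only U (and all 4 values in {2, 3, 4, 5} must be used), so U = 5.

U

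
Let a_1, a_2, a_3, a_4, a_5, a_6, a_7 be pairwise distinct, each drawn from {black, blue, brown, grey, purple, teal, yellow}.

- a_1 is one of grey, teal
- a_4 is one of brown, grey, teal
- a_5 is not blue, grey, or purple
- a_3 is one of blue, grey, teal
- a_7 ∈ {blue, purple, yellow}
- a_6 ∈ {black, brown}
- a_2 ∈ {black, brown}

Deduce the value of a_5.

yellow

Among the 7 variables, purple fits only a_7 (and all 7 values in {black, blue, brown, grey, purple, teal, yellow} must be used), so a_7 = purple.
The 6 still-open variables draw from only 6 values {black, blue, brown, grey, teal, yellow}, so each is used; only a_3 can be blue, hence a_3 = blue.
Among the 5 still-open variables, yellow fits only a_5 (and all 5 values in {black, brown, grey, teal, yellow} must be used), so a_5 = yellow.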